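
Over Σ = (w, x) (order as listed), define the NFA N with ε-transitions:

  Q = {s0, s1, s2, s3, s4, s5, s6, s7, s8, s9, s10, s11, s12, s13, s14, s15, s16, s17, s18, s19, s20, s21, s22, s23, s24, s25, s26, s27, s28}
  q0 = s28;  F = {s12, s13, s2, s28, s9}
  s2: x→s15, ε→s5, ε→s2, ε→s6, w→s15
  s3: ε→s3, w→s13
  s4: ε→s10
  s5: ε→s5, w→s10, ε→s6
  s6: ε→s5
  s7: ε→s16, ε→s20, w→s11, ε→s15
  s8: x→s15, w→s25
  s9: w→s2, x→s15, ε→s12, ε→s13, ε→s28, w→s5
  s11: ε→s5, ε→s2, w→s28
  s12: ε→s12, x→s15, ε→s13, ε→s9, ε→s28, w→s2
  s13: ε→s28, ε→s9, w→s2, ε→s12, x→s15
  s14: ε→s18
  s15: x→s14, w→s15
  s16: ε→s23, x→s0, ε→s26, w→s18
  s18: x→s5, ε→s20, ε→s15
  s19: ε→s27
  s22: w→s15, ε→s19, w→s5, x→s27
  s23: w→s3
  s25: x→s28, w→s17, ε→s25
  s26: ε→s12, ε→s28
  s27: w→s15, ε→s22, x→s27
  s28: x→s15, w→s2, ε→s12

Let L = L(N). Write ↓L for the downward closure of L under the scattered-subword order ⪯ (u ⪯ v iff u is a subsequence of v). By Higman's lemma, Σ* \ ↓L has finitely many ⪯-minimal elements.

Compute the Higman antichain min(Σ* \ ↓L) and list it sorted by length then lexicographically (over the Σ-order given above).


|Q|=29, |F|=5, |δ|=65 (35 ε).
min D↑ (3 st, q0=0, F={2}): 0:w→1,x→2 1:w→2,x→2 2:w→2,x→2 [Hopcroft].
'x': |S_i|=[12, 7] end={s10,s14,s15,s18,s20,s5,s6} — reject; 1/1 del acc.
'ww': N↓-sim [12, 8, 7] end={s10,s14,s15,s18,s20,s5,s6} — reject; 2/2 del acc.
2 obstructions.

Antichain: [x, ww].


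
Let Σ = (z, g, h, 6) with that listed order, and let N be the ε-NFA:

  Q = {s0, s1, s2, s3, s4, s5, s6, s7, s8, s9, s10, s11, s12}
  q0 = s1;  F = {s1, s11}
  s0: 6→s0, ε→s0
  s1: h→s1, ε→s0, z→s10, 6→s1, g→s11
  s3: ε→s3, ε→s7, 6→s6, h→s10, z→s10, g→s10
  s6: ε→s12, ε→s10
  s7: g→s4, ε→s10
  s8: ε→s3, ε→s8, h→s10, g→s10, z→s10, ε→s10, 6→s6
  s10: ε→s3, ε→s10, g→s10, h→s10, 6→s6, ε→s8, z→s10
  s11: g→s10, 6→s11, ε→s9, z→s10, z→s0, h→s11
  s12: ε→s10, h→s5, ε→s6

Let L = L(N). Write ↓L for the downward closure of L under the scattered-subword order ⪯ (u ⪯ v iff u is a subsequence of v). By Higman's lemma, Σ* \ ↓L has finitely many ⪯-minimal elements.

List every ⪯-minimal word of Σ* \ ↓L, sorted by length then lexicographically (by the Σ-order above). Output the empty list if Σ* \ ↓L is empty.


|Q|=13, |F|=2, |δ|=40 (16 ε).
min D↑ (3 st, q0=0, F={1}): 0:z→1,g→2,h→0,6→0 1:z→1,g→1,h→1,6→1 2:z→1,g→1,h→2,6→2.
'z': run [12, 9] end={s0,s10,s12,s3,s4,s5,s6,s7,s8} — reject; 1/1 deletions ∈↓L.
'gg': N↓-sim [12, 11, 8] end={s10,s12,s3,s4,s5,s6,s7,s8} — reject; 2/2 del acc.
2 words, ⪯-incomp.

min(Σ*\↓L) = [z, gg].


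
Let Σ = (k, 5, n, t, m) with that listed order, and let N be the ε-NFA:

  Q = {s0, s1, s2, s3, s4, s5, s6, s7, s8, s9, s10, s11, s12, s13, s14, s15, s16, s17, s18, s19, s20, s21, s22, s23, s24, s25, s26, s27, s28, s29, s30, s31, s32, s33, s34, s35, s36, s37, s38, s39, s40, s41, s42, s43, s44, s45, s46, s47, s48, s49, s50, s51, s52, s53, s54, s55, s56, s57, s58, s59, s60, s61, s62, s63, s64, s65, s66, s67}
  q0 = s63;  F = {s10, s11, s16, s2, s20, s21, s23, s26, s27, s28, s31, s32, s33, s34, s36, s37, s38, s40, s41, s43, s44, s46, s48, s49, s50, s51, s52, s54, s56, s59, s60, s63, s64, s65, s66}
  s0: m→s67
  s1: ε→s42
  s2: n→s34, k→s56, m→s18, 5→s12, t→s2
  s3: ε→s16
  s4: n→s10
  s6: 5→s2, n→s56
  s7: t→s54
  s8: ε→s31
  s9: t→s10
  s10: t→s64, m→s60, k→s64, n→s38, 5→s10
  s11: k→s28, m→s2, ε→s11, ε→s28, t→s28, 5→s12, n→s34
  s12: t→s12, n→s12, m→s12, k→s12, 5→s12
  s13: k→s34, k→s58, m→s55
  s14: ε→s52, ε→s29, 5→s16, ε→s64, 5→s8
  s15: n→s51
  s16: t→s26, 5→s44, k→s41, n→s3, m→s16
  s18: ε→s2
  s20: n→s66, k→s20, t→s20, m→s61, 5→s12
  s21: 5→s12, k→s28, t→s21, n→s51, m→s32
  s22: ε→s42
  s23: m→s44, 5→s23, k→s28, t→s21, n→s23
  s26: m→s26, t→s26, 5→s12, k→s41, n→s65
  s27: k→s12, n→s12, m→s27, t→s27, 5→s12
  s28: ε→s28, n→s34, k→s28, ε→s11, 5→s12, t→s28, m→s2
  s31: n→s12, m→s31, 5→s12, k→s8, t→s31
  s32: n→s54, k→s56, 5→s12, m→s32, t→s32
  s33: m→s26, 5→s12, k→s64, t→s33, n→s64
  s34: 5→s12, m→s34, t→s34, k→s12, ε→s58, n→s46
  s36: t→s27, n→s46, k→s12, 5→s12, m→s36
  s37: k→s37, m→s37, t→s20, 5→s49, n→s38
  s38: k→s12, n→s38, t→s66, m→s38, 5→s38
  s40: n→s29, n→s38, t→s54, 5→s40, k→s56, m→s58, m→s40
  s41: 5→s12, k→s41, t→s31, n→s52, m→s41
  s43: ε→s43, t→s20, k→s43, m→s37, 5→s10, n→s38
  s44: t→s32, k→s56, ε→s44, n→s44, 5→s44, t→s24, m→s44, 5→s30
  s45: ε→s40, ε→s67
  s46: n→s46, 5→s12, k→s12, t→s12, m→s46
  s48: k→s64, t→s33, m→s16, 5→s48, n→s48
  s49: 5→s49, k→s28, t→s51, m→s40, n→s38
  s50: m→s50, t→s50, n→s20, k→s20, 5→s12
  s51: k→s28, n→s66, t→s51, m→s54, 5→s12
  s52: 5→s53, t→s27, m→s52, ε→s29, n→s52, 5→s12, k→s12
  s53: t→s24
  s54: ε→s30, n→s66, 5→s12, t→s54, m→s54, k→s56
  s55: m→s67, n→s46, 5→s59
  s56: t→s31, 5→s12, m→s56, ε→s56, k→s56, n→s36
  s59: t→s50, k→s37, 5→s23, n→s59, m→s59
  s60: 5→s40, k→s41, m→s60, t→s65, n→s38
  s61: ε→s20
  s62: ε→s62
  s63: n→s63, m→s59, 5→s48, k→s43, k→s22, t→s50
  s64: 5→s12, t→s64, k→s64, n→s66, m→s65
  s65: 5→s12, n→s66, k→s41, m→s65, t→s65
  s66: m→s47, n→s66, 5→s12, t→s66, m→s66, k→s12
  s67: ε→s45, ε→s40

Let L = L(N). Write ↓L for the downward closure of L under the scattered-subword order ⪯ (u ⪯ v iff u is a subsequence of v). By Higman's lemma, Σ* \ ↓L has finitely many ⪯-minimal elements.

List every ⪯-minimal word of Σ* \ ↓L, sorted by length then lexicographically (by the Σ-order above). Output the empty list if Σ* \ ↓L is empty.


|Q|=68, |F|=35, |δ|=227 (24 ε).
min D↑ (35 st, q0=0, F={12}): 0:k→1,5→2,n→0,t→3,m→4 1:k→1,5→5,n→6,t→7,m→8 2:k→9,5→2,n→2,t→10,m→11 3:k→7,5→12,n→7,t→3,m→3 4:k→8,5→13,n→4,t→3,m→4 5:k→9,5→5,n→6,t→9,m→14 6:k→12,5→6,n→6,t→15,m→6 7:k→7,5→12,n→15,t→7,m→7 8:k→8,5→16,n→6,t→7,m→8 9:k→9,5→12,n→15,t→9,m→17 10:k→9,5→12,n→9,t→10,m→18 11:k→19,5→20,n→11,t→18,m→11 12:k→12,5→12,n→12,t→12,m→12 13:k→21,5→13,n→13,t→22,m→20 14:k→19,5→23,n→6,t→17,m→14 15:k→12,5→12,n→15,t→15,m→15 16:k→21,5→16,n→6,t→24,m→23 17:k→19,5→12,n→15,t→17,m→17 18:k→19,5→12,n→17,t→18,m→18 19:k→19,5→12,n→25,t→26,m→19 20:k→27,5→20,n→20,t→28,m→20 21:k→21,5→12,n→29,t→21,m→30 22:k→21,5→12,n→24,t→22,m→28 23:k→27,5→23,n→6,t→31,m→23 24:k→21,5→12,n→15,t→24,m→31 25:k→12,5→12,n→25,t→32,m→25 26:k→26,5→12,n→12,t→26,m→26 27:k→27,5→12,n→33,t→26,m→27 28:k→27,5→12,n→31,t→28,m→28 29:k→12,5→12,n→34,t→29,m→29 30:k→27,5→12,n→29,t→30,m→30 31:k→27,5→12,n→15,t→31,m→31 32:k→12,5→12,n→12,t→32,m→32 33:k→12,5→12,n→34,t→32,m→33 34:k→12,5→12,n→34,t→12,m→34 (ε-aug+det+¬).
't5': |S_i|=[48, 32, 3] end={s12,s24,s53} — reject; 2/2 del acc.
'knk': run [48, 36, 13, 1] end={s12} rej; 3/3 del acc.
'5k5': |S_i|=[48, 39, 22, 3] end={s12,s24,s53} ∉↓L; 3/3 deletions ∈↓L.
'tnnk': N↓-sim [48, 32, 27, 12, 1] end={s12} rej; 4/4 deletions ∈↓L.
'5mktn': N↓-sim [48, 39, 29, 12, 5, 1] end={s12} rej; 5/5 deletions ∈↓L.
'm5knnt': N↓-sim [48, 40, 28, 13, 6, 2, 1] end={s12} — reject; 6/6 single-dels accept.
6 minimals (antichain).

Antichain: [t5, knk, 5k5, tnnk, 5mktn, m5knnt].


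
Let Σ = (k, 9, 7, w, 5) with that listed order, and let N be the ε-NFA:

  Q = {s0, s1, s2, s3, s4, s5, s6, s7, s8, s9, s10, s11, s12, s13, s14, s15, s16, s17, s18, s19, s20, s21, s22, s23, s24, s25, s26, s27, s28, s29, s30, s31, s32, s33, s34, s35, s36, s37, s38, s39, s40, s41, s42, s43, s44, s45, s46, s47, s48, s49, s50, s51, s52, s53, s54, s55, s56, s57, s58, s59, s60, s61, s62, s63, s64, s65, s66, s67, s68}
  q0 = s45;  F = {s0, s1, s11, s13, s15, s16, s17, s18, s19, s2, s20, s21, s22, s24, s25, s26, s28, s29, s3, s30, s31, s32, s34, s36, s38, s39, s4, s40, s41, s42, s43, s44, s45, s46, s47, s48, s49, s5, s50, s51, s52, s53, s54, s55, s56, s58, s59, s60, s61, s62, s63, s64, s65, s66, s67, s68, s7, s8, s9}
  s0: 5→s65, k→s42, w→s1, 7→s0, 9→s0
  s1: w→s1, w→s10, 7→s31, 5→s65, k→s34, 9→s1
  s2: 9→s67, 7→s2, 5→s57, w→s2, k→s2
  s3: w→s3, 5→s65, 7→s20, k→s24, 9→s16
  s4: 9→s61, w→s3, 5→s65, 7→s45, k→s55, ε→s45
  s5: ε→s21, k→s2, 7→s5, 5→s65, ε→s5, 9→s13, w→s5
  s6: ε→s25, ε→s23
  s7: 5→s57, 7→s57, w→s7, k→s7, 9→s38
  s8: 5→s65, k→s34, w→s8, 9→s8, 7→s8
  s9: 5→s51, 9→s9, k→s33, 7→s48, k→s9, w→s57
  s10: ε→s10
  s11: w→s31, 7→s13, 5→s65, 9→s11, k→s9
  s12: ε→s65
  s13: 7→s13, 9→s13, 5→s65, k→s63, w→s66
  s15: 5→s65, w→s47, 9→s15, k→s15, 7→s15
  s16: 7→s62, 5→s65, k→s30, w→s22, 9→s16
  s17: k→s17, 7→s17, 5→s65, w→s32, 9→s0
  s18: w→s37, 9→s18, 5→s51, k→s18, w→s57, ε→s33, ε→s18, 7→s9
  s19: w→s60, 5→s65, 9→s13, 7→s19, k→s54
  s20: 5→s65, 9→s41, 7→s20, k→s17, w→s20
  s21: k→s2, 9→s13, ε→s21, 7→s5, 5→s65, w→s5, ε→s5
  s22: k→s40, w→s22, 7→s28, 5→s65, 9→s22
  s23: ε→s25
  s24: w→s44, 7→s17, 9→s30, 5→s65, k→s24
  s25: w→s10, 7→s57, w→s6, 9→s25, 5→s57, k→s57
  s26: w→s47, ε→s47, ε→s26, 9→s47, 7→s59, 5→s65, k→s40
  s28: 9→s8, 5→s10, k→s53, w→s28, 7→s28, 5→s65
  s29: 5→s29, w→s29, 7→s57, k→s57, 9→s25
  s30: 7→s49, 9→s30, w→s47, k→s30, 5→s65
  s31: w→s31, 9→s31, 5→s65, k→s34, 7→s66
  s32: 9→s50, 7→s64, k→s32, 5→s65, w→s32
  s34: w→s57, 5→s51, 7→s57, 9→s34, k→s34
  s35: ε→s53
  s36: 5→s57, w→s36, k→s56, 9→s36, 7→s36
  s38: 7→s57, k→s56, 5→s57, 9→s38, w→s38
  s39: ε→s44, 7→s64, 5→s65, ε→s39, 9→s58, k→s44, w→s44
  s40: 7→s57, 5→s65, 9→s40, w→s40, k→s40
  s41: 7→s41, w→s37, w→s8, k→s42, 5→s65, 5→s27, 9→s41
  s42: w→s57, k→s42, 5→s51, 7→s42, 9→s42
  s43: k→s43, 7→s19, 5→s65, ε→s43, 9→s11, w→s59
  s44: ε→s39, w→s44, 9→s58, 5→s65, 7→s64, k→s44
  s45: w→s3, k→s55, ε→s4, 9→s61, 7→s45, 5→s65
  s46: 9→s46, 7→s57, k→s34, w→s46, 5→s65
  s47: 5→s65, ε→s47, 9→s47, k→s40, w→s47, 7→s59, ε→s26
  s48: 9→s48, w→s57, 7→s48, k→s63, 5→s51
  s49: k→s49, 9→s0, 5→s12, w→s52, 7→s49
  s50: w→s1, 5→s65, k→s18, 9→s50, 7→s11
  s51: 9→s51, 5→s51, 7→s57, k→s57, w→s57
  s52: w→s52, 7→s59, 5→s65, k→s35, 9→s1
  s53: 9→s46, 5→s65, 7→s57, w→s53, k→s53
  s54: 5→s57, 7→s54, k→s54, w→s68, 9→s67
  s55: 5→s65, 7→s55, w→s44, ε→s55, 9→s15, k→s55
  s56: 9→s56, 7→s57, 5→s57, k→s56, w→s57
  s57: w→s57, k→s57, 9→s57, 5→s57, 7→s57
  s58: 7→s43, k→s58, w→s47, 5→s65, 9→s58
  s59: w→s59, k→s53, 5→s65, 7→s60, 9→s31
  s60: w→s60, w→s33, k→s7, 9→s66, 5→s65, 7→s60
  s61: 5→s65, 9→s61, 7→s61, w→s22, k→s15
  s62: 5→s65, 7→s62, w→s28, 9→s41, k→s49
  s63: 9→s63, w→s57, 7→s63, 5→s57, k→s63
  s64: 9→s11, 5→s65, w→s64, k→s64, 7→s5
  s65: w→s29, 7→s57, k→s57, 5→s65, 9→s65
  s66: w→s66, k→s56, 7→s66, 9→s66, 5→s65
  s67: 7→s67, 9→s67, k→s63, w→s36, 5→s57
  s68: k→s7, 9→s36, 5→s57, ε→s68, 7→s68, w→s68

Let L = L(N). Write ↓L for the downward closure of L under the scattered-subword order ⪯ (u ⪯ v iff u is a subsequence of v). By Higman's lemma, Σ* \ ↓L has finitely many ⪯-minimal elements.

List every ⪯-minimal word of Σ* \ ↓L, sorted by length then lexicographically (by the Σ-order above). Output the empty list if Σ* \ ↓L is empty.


Antichain: [5k, 57, 9wk7, 5w95, w79kw, kw77k5].

|Q|=69, |F|=59, |δ|=332 (24 ε).
min D↑ (56 st, q0=0, F={11}): 0:k→1,9→2,7→0,w→3,5→4 1:k→1,9→5,7→1,w→6,5→4 2:k→5,9→2,7→2,w→7,5→4 3:k→8,9→9,7→10,w→3,5→4 4:k→11,9→4,7→11,w→12,5→4 5:k→5,9→5,7→5,w→13,5→4 6:k→6,9→14,7→15,w→6,5→4 7:k→16,9→7,7→17,w→7,5→4 8:k→8,9→18,7→19,w→6,5→4 9:k→18,9→9,7→20,w→7,5→4 10:k→19,9→21,7→10,w→10,5→4 11:k→11,9→11,7→11,w→11,5→11 12:k→11,9→22,7→11,w→12,5→12 13:k→16,9→13,7→23,w→13,5→4 14:k→14,9→14,7→24,w→13,5→4 15:k→15,9→25,7→26,w→15,5→4 16:k→16,9→16,7→11,w→16,5→4 17:k→27,9→28,7→17,w→17,5→4 18:k→18,9→18,7→29,w→13,5→4 19:k→19,9→30,7→19,w→31,5→4 20:k→29,9→21,7→20,w→17,5→4 21:k→32,9→21,7→21,w→28,5→4 22:k→11,9→22,7→11,w→22,5→11 23:k→27,9→33,7→34,w→23,5→4 24:k→24,9→25,7→35,w→23,5→4 25:k→36,9→25,7→37,w→33,5→4 26:k→38,9→37,7→26,w→26,5→4 27:k→27,9→39,7→11,w→27,5→4 28:k→40,9→28,7→28,w→28,5→4 29:k→29,9→30,7→29,w→41,5→4 30:k→32,9→30,7→30,w→42,5→4 31:k→31,9→43,7→15,w→31,5→4 32:k→32,9→32,7→32,w→11,5→44 33:k→40,9→33,7→45,w→33,5→4 34:k→46,9→45,7→34,w→34,5→4 35:k→47,9→37,7→35,w→34,5→4 36:k→36,9→36,7→48,w→11,5→44 37:k→49,9→37,7→37,w→45,5→4 38:k→38,9→50,7→38,w→38,5→11 39:k→40,9→39,7→11,w→39,5→4 40:k→40,9→40,7→11,w→11,5→44 41:k→27,9→42,7→23,w→41,5→4 42:k→40,9→42,7→33,w→42,5→4 43:k→51,9→43,7→25,w→42,5→4 44:k→11,9→44,7→11,w→11,5→44 45:k→52,9→45,7→45,w→45,5→4 46:k→46,9→53,7→11,w→46,5→11 47:k→47,9→50,7→47,w→54,5→11 48:k→49,9→48,7→48,w→11,5→44 49:k→49,9→49,7→49,w→11,5→11 50:k→49,9→50,7→50,w→55,5→11 51:k→51,9→51,7→36,w→11,5→44 52:k→52,9→52,7→11,w→11,5→11 53:k→52,9→53,7→11,w→53,5→11 54:k→46,9→55,7→54,w→54,5→11 55:k→52,9→55,7→55,w→55,5→11 (ε-aug+det+¬).
'5k': |S_i|=[68, 10, 1] end={s57} — reject; 2/2 del acc.
'57': run [68, 10, 1] end={s57} — reject; 2/2 deletions ∈↓L.
'9wk7': |S_i|=[68, 54, 31, 16, 1] end={s57} — reject; 4/4 deletions ∈↓L.
'5w95': N↓-sim [68, 10, 6, 5, 1] end={s57} — reject; 4/4 single-dels accept.
'w79kw': run [68, 63, 52, 31, 11, 2] end={s37,s57} ∉↓L; 5/5 del acc.
'kw77k5': run [68, 56, 47, 34, 25, 10, 1] end={s57} rej; 6/6 single-dels accept.
6 minimals (antichain).


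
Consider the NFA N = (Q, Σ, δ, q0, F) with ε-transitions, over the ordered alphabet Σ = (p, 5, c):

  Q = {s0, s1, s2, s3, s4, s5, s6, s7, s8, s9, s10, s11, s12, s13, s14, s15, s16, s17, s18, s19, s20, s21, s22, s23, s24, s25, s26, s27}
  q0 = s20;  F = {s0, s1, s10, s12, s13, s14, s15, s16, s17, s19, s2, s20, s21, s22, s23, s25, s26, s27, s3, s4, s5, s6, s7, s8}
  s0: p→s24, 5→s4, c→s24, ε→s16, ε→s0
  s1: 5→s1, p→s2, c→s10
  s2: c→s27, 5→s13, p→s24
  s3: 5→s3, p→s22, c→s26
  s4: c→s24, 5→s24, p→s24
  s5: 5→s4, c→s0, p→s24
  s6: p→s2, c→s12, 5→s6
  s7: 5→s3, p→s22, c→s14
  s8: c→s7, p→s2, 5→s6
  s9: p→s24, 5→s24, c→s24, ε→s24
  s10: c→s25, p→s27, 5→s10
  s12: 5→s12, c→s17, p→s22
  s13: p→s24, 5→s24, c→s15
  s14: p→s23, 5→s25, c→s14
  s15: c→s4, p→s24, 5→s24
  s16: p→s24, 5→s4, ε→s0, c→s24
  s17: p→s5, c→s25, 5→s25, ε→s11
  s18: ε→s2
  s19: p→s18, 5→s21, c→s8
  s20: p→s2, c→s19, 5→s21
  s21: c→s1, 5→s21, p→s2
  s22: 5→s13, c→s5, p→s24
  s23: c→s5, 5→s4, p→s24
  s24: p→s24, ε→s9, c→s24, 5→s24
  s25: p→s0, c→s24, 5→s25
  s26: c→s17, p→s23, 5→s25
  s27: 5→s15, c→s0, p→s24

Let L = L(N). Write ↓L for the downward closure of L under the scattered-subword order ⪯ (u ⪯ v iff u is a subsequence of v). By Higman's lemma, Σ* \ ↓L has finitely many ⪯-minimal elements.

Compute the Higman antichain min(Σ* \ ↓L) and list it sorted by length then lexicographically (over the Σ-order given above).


Antichain: [pp, p55, pccc, 5cccc, cccc5c].

|Q|=28, |F|=24, |δ|=85 (7 ε).
min D↑ (24 st, q0=0, F={4}): 0:p→1,5→2,c→3 1:p→4,5→5,c→6 2:p→1,5→2,c→7 3:p→1,5→2,c→8 4:p→4,5→4,c→4 5:p→4,5→4,c→9 6:p→4,5→9,c→10 7:p→1,5→7,c→11 8:p→1,5→12,c→13 9:p→4,5→4,c→14 10:p→4,5→14,c→4 11:p→6,5→11,c→15 12:p→1,5→12,c→16 13:p→17,5→18,c→19 14:p→4,5→4,c→4 15:p→10,5→15,c→4 16:p→17,5→16,c→20 17:p→4,5→5,c→21 18:p→17,5→18,c→22 19:p→23,5→15,c→19 20:p→21,5→15,c→15 21:p→4,5→14,c→10 22:p→23,5→15,c→20 23:p→4,5→14,c→21 (ε-aug+det+¬).
'pp': N↓-sim [28, 13, 2] end={s24,s9} rej; 2/2 deletions ∈↓L.
'p55': run [28, 13, 5, 2] end={s24,s9} ∉↓L; 3/3 del acc.
'pccc': |S_i|=[28, 13, 8, 5, 2] end={s24,s9} — reject; 4/4 deletions ∈↓L.
'5cccc': N↓-sim [28, 22, 19, 12, 6, 2] end={s24,s9} — reject; 5/5 deletions ∈↓L.
'cccc5c': |S_i|=[28, 27, 24, 20, 13, 6, 2] end={s24,s9} — reject; 6/6 del acc.
5 minimals (antichain).


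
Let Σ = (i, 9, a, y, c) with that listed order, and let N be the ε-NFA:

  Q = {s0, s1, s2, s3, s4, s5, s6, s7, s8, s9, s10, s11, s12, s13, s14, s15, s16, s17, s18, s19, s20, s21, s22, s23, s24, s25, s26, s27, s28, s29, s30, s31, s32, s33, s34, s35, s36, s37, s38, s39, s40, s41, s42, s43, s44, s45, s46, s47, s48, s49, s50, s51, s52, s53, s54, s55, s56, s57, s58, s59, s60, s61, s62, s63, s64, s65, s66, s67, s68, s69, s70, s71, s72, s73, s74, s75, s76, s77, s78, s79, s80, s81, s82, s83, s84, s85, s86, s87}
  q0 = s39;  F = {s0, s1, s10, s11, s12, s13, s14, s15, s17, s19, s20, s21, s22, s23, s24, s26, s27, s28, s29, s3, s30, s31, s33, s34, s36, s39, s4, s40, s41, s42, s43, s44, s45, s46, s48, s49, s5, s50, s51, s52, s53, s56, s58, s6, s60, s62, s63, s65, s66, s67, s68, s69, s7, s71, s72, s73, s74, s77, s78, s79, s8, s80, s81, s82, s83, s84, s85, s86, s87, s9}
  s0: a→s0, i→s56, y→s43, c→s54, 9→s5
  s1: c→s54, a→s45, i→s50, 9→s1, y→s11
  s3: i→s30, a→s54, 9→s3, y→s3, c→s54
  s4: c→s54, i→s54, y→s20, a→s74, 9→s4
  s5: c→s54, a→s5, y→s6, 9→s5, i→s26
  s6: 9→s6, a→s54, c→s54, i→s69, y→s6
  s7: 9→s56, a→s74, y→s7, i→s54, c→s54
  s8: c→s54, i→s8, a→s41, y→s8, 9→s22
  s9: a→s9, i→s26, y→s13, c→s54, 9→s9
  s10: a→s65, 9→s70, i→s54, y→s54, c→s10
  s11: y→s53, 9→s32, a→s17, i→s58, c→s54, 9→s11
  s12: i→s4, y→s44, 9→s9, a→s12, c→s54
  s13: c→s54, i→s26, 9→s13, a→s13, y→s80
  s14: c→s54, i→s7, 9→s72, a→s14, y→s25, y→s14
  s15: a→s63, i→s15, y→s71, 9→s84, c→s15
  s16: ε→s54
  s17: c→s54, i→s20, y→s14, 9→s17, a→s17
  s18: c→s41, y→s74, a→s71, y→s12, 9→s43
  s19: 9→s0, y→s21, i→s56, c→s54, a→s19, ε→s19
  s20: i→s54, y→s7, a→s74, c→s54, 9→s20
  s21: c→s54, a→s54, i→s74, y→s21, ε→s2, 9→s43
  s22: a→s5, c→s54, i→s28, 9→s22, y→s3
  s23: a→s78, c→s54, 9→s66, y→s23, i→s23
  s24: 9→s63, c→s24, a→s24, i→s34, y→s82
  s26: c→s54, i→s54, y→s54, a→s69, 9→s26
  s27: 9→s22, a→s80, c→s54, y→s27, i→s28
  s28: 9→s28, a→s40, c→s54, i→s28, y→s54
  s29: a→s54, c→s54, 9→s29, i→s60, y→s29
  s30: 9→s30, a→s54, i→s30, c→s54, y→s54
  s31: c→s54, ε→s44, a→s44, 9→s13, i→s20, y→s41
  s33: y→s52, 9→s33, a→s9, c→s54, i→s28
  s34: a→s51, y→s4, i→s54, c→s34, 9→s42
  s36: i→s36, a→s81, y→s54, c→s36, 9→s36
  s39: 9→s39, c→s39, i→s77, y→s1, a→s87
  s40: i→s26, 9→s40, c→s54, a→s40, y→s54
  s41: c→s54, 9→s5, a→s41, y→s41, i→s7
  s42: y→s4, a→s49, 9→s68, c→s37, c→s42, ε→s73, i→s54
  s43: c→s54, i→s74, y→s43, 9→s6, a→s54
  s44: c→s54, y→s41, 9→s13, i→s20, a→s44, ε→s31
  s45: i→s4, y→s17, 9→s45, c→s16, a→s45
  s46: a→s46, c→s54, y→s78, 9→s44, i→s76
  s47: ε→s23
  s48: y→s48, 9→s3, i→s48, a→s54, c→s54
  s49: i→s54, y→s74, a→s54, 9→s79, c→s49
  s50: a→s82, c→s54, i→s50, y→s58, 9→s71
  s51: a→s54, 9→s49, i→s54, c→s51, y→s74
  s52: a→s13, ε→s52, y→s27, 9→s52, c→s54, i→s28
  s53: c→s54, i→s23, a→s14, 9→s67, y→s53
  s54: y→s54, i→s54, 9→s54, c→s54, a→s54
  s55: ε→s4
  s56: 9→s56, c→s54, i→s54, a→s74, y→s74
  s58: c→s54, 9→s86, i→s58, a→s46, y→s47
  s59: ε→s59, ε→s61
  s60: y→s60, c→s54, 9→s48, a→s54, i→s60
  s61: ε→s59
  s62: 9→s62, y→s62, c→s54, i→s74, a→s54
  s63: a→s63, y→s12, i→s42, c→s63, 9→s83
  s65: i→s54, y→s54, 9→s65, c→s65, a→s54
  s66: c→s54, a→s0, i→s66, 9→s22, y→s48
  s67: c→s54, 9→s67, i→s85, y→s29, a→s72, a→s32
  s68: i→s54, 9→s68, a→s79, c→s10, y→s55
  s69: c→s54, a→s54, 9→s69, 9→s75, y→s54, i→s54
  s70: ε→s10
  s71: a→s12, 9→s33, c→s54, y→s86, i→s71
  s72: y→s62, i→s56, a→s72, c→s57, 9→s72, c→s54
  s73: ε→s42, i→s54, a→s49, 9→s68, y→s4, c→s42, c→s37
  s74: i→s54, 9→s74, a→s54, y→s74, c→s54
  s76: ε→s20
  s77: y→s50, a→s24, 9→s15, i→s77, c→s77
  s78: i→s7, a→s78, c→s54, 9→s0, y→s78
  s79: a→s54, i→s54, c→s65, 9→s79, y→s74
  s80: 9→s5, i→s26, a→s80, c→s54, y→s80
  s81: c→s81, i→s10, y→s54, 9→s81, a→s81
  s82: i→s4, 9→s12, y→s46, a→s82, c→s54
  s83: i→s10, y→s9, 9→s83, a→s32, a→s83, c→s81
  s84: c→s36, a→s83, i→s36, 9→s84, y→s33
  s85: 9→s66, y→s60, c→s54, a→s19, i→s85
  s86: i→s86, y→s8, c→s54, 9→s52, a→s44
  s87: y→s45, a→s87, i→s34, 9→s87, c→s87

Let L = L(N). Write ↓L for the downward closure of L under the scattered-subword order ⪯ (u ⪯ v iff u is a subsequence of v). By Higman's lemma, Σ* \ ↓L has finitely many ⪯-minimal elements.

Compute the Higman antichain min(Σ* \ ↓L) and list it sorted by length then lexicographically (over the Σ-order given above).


Antichain: [yc, aii, aiaa, i99iy, i99cy, yyy9ya].

|Q|=88, |F|=70, |δ|=383 (15 ε).
min D↑ (69 st, q0=0, F={10}): 0:i→1,9→0,a→2,y→3,c→0 1:i→1,9→4,a→5,y→6,c→1 2:i→7,9→2,a→2,y→8,c→2 3:i→6,9→3,a→8,y→9,c→10 4:i→4,9→11,a→12,y→13,c→4 5:i→7,9→12,a→5,y→14,c→5 6:i→6,9→13,a→14,y→15,c→10 7:i→10,9→16,a→17,y→18,c→7 8:i→18,9→8,a→8,y→19,c→10 9:i→15,9→9,a→19,y→20,c→10 10:i→10,9→10,a→10,y→10,c→10 11:i→21,9→11,a→22,y→23,c→21 12:i→16,9→22,a→12,y→24,c→12 13:i→13,9→23,a→24,y→25,c→10 14:i→18,9→24,a→14,y→26,c→10 15:i→15,9→25,a→26,y→27,c→10 16:i→10,9→28,a→29,y→18,c→16 17:i→10,9→29,a→10,y→30,c→17 18:i→10,9→18,a→30,y→31,c→10 19:i→31,9→19,a→19,y→32,c→10 20:i→27,9→33,a→32,y→20,c→10 21:i→21,9→21,a→34,y→10,c→21 22:i→35,9→22,a→22,y→36,c→34 23:i→37,9→23,a→36,y→38,c→10 24:i→18,9→36,a→24,y→39,c→10 25:i→25,9→38,a→39,y→40,c→10 26:i→31,9→39,a→26,y→41,c→10 27:i→27,9→42,a→41,y→27,c→10 28:i→10,9→28,a→43,y→18,c→35 29:i→10,9→43,a→10,y→30,c→29 30:i→10,9→30,a→10,y→30,c→10 31:i→10,9→31,a→30,y→44,c→10 32:i→44,9→45,a→32,y→32,c→10 33:i→46,9→33,a→45,y→47,c→10 34:i→35,9→34,a→34,y→10,c→34 35:i→10,9→35,a→48,y→10,c→35 36:i→49,9→36,a→36,y→50,c→10 37:i→37,9→37,a→51,y→10,c→10 38:i→37,9→38,a→50,y→52,c→10 39:i→31,9→50,a→39,y→53,c→10 40:i→40,9→54,a→53,y→40,c→10 41:i→44,9→55,a→41,y→41,c→10 42:i→42,9→54,a→55,y→56,c→10 43:i→10,9→43,a→10,y→30,c→48 44:i→10,9→57,a→30,y→44,c→10 45:i→57,9→45,a→45,y→58,c→10 46:i→46,9→42,a→59,y→60,c→10 47:i→60,9→47,a→10,y→47,c→10 48:i→10,9→48,a→10,y→10,c→48 49:i→10,9→49,a→61,y→10,c→10 50:i→49,9→50,a→50,y→62,c→10 51:i→49,9→51,a→51,y→10,c→10 52:i→37,9→54,a→62,y→52,c→10 53:i→44,9→63,a→53,y→53,c→10 54:i→37,9→54,a→63,y→64,c→10 55:i→57,9→63,a→55,y→65,c→10 56:i→56,9→64,a→10,y→56,c→10 57:i→10,9→57,a→30,y→30,c→10 58:i→30,9→58,a→10,y→58,c→10 59:i→57,9→55,a→59,y→66,c→10 60:i→60,9→56,a→10,y→60,c→10 61:i→10,9→61,a→10,y→10,c→10 62:i→49,9→63,a→62,y→62,c→10 63:i→49,9→63,a→63,y→67,c→10 64:i→68,9→64,a→10,y→64,c→10 65:i→30,9→67,a→10,y→65,c→10 66:i→30,9→65,a→10,y→66,c→10 67:i→61,9→67,a→10,y→67,c→10 68:i→68,9→68,a→10,y→10,c→10 [Hopcroft].
'yc': |S_i|=[82, 61, 3] end={s16,s54,s57} rej; 2/2 del acc.
'aii': |S_i|=[82, 54, 22, 1] end={s54} ∉↓L; 3/3 del acc.
'aiaa': run [82, 54, 22, 8, 1] end={s54} ∉↓L; 4/4 del acc.
'i99iy': N↓-sim [82, 67, 50, 33, 12, 1] end={s54} — reject; 5/5 del acc.
'i99cy': run [82, 67, 50, 33, 6, 1] end={s54} — reject; 5/5 del acc.
'yyy9ya': |S_i|=[82, 61, 50, 39, 28, 14, 1] end={s54} rej; 6/6 del acc.
6 obstructions.


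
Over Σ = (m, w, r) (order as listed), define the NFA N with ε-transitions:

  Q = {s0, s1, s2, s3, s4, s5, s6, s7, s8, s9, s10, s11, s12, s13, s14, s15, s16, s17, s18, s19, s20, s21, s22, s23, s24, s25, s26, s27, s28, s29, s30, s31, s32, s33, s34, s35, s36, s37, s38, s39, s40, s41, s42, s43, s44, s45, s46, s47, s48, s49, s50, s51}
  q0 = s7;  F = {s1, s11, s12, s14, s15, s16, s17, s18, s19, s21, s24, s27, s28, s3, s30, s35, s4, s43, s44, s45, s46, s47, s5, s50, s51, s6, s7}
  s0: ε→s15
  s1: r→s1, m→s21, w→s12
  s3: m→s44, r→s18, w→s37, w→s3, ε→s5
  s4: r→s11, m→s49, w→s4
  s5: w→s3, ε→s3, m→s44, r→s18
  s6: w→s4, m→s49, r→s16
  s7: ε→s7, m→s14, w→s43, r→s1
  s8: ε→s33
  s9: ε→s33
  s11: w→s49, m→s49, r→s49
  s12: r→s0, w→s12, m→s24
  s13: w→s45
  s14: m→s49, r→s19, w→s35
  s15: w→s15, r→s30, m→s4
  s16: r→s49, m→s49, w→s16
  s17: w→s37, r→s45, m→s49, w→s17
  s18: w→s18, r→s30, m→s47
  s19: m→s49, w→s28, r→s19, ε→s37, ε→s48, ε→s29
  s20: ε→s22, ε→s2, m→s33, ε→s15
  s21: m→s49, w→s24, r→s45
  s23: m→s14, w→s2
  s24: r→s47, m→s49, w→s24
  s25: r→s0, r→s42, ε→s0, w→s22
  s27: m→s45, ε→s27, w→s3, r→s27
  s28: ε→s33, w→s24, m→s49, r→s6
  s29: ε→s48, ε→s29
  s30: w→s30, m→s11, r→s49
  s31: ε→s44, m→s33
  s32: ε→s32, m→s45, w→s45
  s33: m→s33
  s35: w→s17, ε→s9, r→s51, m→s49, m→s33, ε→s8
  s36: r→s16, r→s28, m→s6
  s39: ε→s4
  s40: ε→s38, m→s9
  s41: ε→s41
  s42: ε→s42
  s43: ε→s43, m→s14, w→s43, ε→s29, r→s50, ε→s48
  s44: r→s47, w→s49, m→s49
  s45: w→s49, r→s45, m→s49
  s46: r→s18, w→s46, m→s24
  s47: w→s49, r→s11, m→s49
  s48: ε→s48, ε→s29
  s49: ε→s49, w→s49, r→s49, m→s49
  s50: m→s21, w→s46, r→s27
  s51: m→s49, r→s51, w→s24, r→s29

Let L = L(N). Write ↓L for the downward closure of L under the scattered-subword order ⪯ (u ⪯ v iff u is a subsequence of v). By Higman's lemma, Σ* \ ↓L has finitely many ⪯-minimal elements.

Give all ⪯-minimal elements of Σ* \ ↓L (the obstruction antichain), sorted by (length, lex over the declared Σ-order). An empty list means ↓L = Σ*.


min(Σ*\↓L) = [mm, rmrw, mwwrw, wrrmw, rwrrr].

|Q|=52, |F|=27, |δ|=134 (31 ε).
min D↑ (27 st, q0=0, F={4}): 0:m→1,w→2,r→3 1:m→4,w→5,r→6 2:m→1,w→2,r→7 3:m→8,w→9,r→3 4:m→4,w→4,r→4 5:m→4,w→10,r→11 6:m→4,w→12,r→6 7:m→8,w→13,r→14 8:m→4,w→15,r→16 9:m→15,w→9,r→17 10:m→4,w→10,r→16 11:m→4,w→15,r→11 12:m→4,w→15,r→18 13:m→15,w→13,r→19 14:m→16,w→20,r→14 15:m→4,w→15,r→21 16:m→4,w→4,r→16 17:m→22,w→17,r→23 18:m→4,w→22,r→24 19:m→21,w→19,r→23 20:m→25,w→20,r→19 21:m→4,w→4,r→26 22:m→4,w→22,r→26 23:m→26,w→23,r→4 24:m→4,w→24,r→4 25:m→4,w→4,r→21 26:m→4,w→4,r→4 (ε-aug+det+¬).
'mm': run [35, 22, 2] end={s33,s49} rej; 2/2 del acc.
'rmrw': |S_i|=[35, 28, 9, 4, 1] end={s49} — reject; 4/4 deletions ∈↓L.
'mwwrw': run [35, 22, 18, 9, 4, 1] end={s49} — reject; 5/5 del acc.
'wrrmw': N↓-sim [35, 33, 26, 21, 6, 1] end={s49} rej; 5/5 del acc.
'rwrrr': |S_i|=[35, 28, 19, 10, 4, 1] end={s49} ∉↓L; 5/5 del acc.
5 obstructions.


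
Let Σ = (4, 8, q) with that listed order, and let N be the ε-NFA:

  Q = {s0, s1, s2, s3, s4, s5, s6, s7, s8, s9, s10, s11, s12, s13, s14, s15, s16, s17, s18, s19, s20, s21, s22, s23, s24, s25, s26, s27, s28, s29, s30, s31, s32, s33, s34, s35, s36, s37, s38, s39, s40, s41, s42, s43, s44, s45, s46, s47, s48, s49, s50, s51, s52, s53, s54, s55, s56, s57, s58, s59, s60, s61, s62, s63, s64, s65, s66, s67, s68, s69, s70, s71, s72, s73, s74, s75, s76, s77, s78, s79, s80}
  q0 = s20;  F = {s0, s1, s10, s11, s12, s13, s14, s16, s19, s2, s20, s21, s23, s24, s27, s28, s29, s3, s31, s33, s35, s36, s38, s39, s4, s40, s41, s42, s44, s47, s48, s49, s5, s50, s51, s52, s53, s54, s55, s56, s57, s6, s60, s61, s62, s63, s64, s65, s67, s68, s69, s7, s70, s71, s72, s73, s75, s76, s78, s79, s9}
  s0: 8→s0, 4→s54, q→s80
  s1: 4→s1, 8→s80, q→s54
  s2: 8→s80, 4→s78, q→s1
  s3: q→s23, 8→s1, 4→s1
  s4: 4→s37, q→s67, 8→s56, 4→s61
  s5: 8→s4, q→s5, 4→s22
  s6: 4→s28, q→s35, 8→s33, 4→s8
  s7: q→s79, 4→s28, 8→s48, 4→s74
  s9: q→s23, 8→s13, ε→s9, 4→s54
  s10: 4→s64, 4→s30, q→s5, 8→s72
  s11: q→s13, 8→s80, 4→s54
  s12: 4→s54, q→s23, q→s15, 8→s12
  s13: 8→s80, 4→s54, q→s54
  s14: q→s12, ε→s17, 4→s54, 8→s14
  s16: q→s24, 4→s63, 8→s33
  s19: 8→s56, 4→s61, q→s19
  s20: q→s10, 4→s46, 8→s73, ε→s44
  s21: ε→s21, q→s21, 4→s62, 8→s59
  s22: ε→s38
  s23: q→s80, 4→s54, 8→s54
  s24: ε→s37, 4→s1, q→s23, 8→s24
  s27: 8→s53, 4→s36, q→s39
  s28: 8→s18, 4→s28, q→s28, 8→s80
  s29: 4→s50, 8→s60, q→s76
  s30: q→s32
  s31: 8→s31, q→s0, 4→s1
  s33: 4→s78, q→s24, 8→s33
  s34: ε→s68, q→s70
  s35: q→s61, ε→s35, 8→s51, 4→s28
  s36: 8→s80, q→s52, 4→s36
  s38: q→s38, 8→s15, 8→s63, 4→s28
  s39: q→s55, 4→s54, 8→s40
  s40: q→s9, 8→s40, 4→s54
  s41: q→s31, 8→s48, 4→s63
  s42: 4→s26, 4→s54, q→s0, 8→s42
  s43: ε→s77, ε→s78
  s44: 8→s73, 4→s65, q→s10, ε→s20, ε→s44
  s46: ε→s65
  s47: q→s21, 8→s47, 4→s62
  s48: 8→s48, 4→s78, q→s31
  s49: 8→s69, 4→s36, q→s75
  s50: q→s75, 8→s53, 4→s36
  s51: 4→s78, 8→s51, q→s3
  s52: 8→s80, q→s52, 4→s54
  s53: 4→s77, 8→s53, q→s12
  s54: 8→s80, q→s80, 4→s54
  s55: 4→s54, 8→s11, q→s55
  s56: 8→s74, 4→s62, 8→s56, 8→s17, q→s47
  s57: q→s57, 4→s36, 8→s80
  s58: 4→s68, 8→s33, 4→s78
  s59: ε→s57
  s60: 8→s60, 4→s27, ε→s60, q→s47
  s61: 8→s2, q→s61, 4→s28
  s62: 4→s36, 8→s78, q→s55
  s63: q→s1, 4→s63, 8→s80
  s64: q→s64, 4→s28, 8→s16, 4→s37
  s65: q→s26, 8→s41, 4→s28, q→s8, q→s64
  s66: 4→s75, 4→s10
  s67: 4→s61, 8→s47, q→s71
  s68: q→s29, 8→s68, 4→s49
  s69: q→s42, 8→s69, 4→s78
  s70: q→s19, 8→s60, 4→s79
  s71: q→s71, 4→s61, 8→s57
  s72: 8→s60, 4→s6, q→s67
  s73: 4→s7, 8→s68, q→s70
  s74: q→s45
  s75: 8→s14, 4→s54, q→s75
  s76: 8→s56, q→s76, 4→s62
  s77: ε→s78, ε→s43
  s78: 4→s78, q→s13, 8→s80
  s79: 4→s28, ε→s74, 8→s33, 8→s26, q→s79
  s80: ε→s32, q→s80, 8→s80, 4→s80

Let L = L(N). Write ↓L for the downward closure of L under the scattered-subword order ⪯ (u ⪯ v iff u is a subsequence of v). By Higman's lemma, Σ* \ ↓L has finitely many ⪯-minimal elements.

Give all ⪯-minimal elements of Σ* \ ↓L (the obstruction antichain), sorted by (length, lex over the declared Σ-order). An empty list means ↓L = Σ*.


|Q|=81, |F|=61, |δ|=227 (19 ε).
min D↑ (61 st, q0=0, F={12}): 0:4→1,8→2,q→3 1:4→4,8→5,q→6 2:4→7,8→8,q→9 3:4→6,8→10,q→11 4:4→4,8→12,q→4 5:4→13,8→14,q→15 6:4→4,8→16,q→6 7:4→4,8→14,q→17 8:4→18,8→8,q→19 9:4→17,8→20,q→21 10:4→22,8→20,q→23 11:4→24,8→25,q→11 12:4→12,8→12,q→12 13:4→13,8→12,q→26 14:4→27,8→14,q→15 15:4→26,8→15,q→28 16:4→13,8→29,q→30 17:4→4,8→29,q→17 18:4→31,8→32,q→33 19:4→34,8→20,q→35 20:4→36,8→20,q→37 21:4→38,8→39,q→21 22:4→4,8→29,q→40 23:4→38,8→37,q→41 24:4→4,8→13,q→24 25:4→38,8→39,q→23 26:4→26,8→12,q→42 27:4→27,8→12,q→43 28:4→42,8→28,q→12 29:4→27,8→29,q→30 30:4→26,8→30,q→44 31:4→31,8→12,q→45 32:4→27,8→32,q→46 33:4→42,8→47,q→33 34:4→31,8→48,q→33 35:4→49,8→39,q→35 36:4→31,8→48,q→50 37:4→49,8→37,q→51 38:4→4,8→52,q→38 39:4→49,8→39,q→37 40:4→4,8→53,q→38 41:4→38,8→54,q→41 42:4→42,8→12,q→12 43:4→42,8→12,q→42 44:4→42,8→42,q→12 45:4→42,8→12,q→45 46:4→42,8→46,q→28 47:4→42,8→47,q→55 48:4→27,8→48,q→55 49:4→31,8→27,q→56 50:4→42,8→57,q→56 51:4→49,8→54,q→51 52:4→27,8→12,q→26 53:4→27,8→53,q→58 54:4→31,8→12,q→54 55:4→42,8→55,q→44 56:4→42,8→59,q→56 57:4→42,8→57,q→60 58:4→26,8→26,q→44 59:4→42,8→12,q→43 60:4→42,8→43,q→44 (ε-aug+det+¬).
'448': |S_i|=[77, 57, 18, 3] end={s18,s32,s80} ∉↓L; 3/3 deletions ∈↓L.
'48qqq': run [77, 57, 33, 16, 6, 2] end={s32,s80} rej; 5/5 single-dels accept.
'qq488': |S_i|=[77, 66, 51, 20, 11, 2] end={s32,s80} ∉↓L; 5/5 del acc.
'884q4q': N↓-sim [77, 67, 50, 30, 19, 4, 2] end={s32,s80} — reject; 6/6 del acc.
'q8qq88': run [77, 66, 53, 34, 23, 13, 2] end={s32,s80} ∉↓L; 6/6 deletions ∈↓L.
5 minimals (antichain).

A = [448, 48qqq, qq488, 884q4q, q8qq88].


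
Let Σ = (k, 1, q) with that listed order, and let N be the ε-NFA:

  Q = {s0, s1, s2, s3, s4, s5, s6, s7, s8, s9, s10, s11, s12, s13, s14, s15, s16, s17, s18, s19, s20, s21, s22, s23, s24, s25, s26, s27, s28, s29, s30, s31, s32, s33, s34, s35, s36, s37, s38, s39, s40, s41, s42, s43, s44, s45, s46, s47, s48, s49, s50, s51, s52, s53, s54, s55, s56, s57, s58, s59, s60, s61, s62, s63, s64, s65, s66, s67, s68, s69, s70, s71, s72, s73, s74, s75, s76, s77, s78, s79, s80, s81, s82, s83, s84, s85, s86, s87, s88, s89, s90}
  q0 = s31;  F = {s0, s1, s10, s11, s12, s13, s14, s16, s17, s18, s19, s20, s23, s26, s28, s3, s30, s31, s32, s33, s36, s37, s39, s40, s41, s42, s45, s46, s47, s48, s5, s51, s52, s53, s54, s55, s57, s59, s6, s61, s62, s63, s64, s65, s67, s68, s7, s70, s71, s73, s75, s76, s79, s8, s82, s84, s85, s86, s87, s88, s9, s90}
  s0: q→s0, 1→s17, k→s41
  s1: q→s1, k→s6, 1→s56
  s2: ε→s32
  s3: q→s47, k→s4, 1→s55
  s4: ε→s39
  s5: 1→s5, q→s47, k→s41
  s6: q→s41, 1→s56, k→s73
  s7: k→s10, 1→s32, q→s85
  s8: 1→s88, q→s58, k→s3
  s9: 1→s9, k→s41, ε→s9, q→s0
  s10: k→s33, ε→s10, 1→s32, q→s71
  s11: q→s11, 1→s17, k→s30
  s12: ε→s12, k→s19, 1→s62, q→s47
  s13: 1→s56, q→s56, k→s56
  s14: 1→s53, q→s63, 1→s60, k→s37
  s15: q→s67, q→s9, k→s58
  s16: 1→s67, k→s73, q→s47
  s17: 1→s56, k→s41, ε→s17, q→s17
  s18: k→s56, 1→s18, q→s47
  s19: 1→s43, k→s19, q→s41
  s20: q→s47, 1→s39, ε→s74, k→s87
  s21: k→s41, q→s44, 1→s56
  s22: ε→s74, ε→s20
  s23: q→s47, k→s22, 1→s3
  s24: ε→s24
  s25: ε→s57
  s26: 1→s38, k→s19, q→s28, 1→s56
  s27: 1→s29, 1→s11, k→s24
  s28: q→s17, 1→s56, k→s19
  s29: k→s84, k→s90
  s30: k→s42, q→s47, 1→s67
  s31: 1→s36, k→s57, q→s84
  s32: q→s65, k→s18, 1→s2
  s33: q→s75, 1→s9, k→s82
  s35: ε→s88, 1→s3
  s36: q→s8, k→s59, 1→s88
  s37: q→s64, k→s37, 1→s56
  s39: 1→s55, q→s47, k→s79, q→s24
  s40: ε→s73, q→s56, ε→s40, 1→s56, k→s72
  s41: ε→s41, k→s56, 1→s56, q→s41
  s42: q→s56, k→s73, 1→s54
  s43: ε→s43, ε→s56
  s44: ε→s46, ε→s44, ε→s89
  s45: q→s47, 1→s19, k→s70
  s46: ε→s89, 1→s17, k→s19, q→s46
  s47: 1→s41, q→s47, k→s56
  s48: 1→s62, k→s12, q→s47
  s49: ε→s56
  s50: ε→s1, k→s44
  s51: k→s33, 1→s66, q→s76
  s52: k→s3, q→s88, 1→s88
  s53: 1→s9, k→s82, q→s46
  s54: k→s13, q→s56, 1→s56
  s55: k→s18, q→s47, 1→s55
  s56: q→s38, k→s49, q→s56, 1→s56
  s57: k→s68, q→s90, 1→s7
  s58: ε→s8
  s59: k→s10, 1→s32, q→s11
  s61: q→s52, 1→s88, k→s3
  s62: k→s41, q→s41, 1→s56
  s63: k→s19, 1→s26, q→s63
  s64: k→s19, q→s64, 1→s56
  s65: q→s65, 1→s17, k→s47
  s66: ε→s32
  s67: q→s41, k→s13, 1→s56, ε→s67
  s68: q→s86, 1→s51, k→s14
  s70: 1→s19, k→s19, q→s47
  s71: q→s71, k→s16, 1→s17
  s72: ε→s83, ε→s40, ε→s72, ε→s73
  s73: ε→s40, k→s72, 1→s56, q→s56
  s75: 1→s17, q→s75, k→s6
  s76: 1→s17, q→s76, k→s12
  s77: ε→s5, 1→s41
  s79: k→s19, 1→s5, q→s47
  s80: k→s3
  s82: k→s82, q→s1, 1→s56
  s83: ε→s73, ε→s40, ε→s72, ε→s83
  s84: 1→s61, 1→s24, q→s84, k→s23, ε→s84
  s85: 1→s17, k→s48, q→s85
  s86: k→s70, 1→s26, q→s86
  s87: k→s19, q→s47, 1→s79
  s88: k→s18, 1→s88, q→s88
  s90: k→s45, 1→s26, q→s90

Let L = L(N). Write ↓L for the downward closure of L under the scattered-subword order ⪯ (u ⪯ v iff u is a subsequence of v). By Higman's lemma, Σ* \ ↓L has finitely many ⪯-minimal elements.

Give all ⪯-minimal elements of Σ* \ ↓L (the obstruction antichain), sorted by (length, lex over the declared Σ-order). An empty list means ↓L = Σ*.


|Q|=91, |F|=62, |δ|=246 (37 ε).
min D↑ (62 st, q0=0, F={37}): 0:k→1,1→2,q→3 1:k→4,1→5,q→6 2:k→7,1→8,q→9 3:k→10,1→11,q→3 4:k→12,1→13,q→14 5:k→15,1→16,q→17 6:k→18,1→19,q→6 7:k→15,1→16,q→20 8:k→21,1→8,q→8 9:k→22,1→8,q→9 10:k→23,1→22,q→24 11:k→22,1→8,q→25 12:k→26,1→27,q→28 13:k→29,1→16,q→30 14:k→31,1→19,q→14 15:k→29,1→16,q→32 16:k→21,1→16,q→33 17:k→34,1→35,q→17 18:k→31,1→36,q→24 19:k→36,1→37,q→38 20:k→39,1→35,q→20 21:k→37,1→21,q→24 22:k→40,1→41,q→24 23:k→42,1→40,q→24 24:k→37,1→43,q→24 25:k→22,1→8,q→8 26:k→26,1→37,q→44 27:k→45,1→46,q→47 28:k→36,1→19,q→28 29:k→45,1→46,q→48 30:k→49,1→35,q→30 31:k→36,1→36,q→24 32:k→50,1→35,q→32 33:k→24,1→35,q→33 34:k→49,1→51,q→24 35:k→43,1→37,q→35 36:k→36,1→37,q→43 37:k→37,1→37,q→37 38:k→36,1→37,q→35 39:k→52,1→53,q→24 40:k→54,1→41,q→24 41:k→21,1→41,q→24 42:k→36,1→54,q→24 43:k→37,1→37,q→43 44:k→36,1→37,q→44 45:k→45,1→37,q→55 46:k→43,1→46,q→56 47:k→36,1→35,q→47 48:k→57,1→35,q→48 49:k→36,1→51,q→24 50:k→58,1→53,q→24 51:k→43,1→37,q→43 52:k→58,1→59,q→37 53:k→60,1→37,q→43 54:k→36,1→61,q→24 55:k→57,1→37,q→55 56:k→43,1→35,q→56 57:k→58,1→37,q→43 58:k→58,1→37,q→37 59:k→60,1→37,q→37 60:k→37,1→37,q→37 61:k→43,1→61,q→24 (ε-aug+det+¬).
'kq11': |S_i|=[77, 69, 41, 13, 4] end={s38,s43,s49,s56} — reject; 4/4 single-dels accept.
'11kk': |S_i|=[77, 60, 21, 7, 3] end={s38,s49,s56} rej; 4/4 deletions ∈↓L.
'qkqk': |S_i|=[77, 59, 36, 6, 3] end={s38,s49,s56} rej; 4/4 single-dels accept.
'kkkk1': |S_i|=[77, 69, 61, 41, 16, 4] end={s38,s43,s49,s56} rej; 5/5 deletions ∈↓L.
'1kqkkq': |S_i|=[77, 60, 43, 24, 16, 10, 3] end={s38,s49,s56} ∉↓L; 6/6 deletions ∈↓L.
'q1qqkk': N↓-sim [77, 59, 25, 19, 9, 6, 3] end={s38,s49,s56} rej; 6/6 del acc.
6 minimals (antichain).

A = [kq11, 11kk, qkqk, kkkk1, 1kqkkq, q1qqkk].
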